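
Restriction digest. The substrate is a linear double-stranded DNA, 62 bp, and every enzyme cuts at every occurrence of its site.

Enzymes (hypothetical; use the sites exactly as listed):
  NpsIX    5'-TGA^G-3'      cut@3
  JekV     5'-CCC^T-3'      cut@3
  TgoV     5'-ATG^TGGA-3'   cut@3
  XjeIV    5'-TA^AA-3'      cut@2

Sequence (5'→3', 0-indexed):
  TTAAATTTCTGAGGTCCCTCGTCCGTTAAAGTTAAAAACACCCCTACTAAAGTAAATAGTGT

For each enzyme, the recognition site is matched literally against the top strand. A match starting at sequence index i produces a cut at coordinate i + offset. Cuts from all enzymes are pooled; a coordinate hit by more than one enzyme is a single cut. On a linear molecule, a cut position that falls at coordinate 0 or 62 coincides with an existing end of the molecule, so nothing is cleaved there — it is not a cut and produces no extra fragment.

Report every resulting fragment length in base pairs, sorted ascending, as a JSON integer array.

[3,5,5,6,6,8,9,10,10]

Per-enzyme occurrences:
  NpsIX TGAG/3: at [9] ⇒ [12]
  JekV CCCT/3: at [15, 41] ⇒ [18, 44]
  TgoV (ATGTGGA, off=3): no sites
  XjeIV TAAA/2: at [1, 26, 32, 47, 52] ⇒ [3, 28, 34, 49, 54]

All cut coordinates (distinct, sorted): [3, 12, 18, 28, 34, 44, 49, 54]

Fragments:
  [0,3): 3 bp
  [3,12): 9 bp
  [12,18): 6 bp
  [18,28): 10 bp
  [28,34): 6 bp
  [34,44): 10 bp
  [44,49): 5 bp
  [49,54): 5 bp
  [54,62): 8 bp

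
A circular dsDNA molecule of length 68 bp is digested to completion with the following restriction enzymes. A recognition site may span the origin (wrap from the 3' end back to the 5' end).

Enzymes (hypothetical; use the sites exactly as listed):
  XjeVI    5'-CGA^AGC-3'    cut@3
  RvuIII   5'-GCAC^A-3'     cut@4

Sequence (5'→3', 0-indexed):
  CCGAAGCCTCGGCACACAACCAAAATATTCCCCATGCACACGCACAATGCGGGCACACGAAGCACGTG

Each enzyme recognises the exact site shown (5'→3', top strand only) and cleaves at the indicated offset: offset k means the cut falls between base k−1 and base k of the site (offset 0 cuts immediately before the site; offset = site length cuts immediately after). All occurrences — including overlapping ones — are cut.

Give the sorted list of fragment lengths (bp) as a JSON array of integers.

[4,6,11,11,12,24]

Per-enzyme occurrences:
  XjeVI (CGAAGC, off=3): starts [1, 57] → cuts [4, 60]
  RvuIII (GCACA, off=4): starts [11, 35, 41, 52] → cuts [15, 39, 45, 56]

All cut coordinates (distinct, sorted): [4, 15, 39, 45, 56, 60]

Fragments:
  4→15: 11 bp
  15→39: 24 bp
  39→45: 6 bp
  45→56: 11 bp
  56→60: 4 bp
  60→4 (wrap): 68-60+4 = 12 bp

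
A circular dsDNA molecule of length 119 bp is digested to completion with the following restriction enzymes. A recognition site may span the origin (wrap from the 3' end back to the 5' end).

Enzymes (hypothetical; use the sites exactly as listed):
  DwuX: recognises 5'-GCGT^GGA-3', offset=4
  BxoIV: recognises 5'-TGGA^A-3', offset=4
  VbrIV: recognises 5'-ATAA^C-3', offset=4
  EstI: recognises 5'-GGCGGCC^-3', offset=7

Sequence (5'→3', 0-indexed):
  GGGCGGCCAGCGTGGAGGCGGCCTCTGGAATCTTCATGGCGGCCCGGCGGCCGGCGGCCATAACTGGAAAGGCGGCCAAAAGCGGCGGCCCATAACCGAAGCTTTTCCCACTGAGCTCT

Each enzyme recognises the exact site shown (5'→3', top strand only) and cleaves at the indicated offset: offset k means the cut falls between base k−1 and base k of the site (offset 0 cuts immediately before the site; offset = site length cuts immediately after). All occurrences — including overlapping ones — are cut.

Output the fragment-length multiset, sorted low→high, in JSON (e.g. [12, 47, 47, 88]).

[4,5,5,5,6,7,8,9,10,13,15,32]

Per-enzyme occurrences:
  DwuX (GCGTGGA, off=4): starts [9] → cuts [13]
  BxoIV (TGGAA, off=4): starts [25, 64] → cuts [29, 68]
  VbrIV (ATAAC, off=4): starts [59, 91] → cuts [63, 95]
  EstI (GGCGGCC, off=7): starts [1, 16, 37, 45, 52, 70, 83] → cuts [8, 23, 44, 52, 59, 77, 90]

All cut coordinates (distinct, sorted): [8, 13, 23, 29, 44, 52, 59, 63, 68, 77, 90, 95]

Fragments:
  8→13: 5 bp
  13→23: 10 bp
  23→29: 6 bp
  29→44: 15 bp
  44→52: 8 bp
  52→59: 7 bp
  59→63: 4 bp
  63→68: 5 bp
  68→77: 9 bp
  77→90: 13 bp
  90→95: 5 bp
  95→8 (wrap): 119-95+8 = 32 bp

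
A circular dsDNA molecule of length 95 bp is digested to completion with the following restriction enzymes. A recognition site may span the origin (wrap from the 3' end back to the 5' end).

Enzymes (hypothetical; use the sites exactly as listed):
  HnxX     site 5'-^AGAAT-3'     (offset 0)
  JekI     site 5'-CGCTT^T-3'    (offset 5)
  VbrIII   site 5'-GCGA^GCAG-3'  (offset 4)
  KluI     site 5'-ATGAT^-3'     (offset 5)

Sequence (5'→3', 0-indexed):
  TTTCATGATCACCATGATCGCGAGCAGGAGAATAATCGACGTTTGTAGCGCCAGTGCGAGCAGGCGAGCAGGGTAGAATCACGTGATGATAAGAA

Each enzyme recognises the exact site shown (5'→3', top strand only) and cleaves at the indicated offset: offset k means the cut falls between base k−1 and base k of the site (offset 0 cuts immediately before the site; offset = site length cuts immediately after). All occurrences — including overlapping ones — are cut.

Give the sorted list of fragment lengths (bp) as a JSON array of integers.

[1,5,5,7,8,9,13,16,31]

Site scan:
  HnxX (AGAAT, off=0): starts [28, 74, 91] → cuts [28, 74, 91]
  JekI (CGCTTT, off=5): no sites
  VbrIII (GCGAGCAG, off=4): starts [19, 55, 63] → cuts [23, 59, 67]
  KluI (ATGAT, off=5): starts [4, 13, 85] → cuts [9, 18, 90]

All cut coordinates (distinct, sorted): [9, 18, 23, 28, 59, 67, 74, 90, 91]

Fragments:
  9→18: 9 bp
  18→23: 5 bp
  23→28: 5 bp
  28→59: 31 bp
  59→67: 8 bp
  67→74: 7 bp
  74→90: 16 bp
  90→91: 1 bp
  91→9 (wrap): 95-91+9 = 13 bp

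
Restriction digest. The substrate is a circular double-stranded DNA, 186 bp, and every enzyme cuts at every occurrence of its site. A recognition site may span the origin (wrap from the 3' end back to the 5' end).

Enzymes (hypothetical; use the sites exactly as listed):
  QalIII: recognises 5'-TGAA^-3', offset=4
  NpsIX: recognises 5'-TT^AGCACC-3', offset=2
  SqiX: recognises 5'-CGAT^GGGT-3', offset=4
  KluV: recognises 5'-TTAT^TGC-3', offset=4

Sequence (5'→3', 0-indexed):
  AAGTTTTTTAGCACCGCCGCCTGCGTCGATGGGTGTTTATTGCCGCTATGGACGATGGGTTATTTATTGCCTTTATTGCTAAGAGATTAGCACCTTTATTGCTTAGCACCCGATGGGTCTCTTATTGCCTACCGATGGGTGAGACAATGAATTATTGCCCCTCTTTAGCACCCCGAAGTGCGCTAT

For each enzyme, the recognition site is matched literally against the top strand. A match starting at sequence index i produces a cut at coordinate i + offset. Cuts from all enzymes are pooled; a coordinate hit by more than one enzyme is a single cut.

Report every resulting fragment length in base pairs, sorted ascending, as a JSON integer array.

[4,5,9,10,10,11,11,11,11,11,12,15,16,21,29]

Per-enzyme occurrences:
  QalIII (TGAA, off=4): starts [147] → cuts [151]
  NpsIX (TTAGCACC, off=2): starts [7, 86, 102, 164] → cuts [9, 88, 104, 166]
  SqiX (CGATGGGT, off=4): starts [26, 52, 110, 132] → cuts [30, 56, 114, 136]
  KluV (TTATTGC, off=4): starts [36, 63, 72, 95, 121, 151] → cuts [40, 67, 76, 99, 125, 155]

All cut coordinates (distinct, sorted): [9, 30, 40, 56, 67, 76, 88, 99, 104, 114, 125, 136, 151, 155, 166]

Fragment lengths:
  9→30: 21 bp
  30→40: 10 bp
  40→56: 16 bp
  56→67: 11 bp
  67→76: 9 bp
  76→88: 12 bp
  88→99: 11 bp
  99→104: 5 bp
  104→114: 10 bp
  114→125: 11 bp
  125→136: 11 bp
  136→151: 15 bp
  151→155: 4 bp
  155→166: 11 bp
  166→9 (wrap): 186-166+9 = 29 bp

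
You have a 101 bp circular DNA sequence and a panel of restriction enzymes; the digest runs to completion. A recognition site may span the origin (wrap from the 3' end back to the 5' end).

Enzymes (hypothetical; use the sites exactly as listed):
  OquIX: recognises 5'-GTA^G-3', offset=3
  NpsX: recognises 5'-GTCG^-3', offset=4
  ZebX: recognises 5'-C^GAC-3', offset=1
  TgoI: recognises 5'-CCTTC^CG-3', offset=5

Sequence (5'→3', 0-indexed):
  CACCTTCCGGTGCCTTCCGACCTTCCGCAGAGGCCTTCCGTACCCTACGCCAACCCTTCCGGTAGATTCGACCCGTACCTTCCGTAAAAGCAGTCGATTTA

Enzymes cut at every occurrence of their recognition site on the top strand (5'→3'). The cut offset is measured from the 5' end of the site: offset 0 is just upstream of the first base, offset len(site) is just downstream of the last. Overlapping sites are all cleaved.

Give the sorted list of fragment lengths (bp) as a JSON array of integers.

[1,5,5,7,10,12,13,13,14,21]

Scan for sites:
  OquIX (GTAG, off=3): starts [61] → cuts [64]
  NpsX (GTCG, off=4): starts [92] → cuts [96]
  ZebX (CGAC, off=1): starts [17, 68] → cuts [18, 69]
  TgoI (CCTTCCG, off=5): starts [2, 12, 20, 33, 54, 77] → cuts [7, 17, 25, 38, 59, 82]

All cut coordinates (distinct, sorted): [7, 17, 18, 25, 38, 59, 64, 69, 82, 96]

Fragments:
  7→17: 10 bp
  17→18: 1 bp
  18→25: 7 bp
  25→38: 13 bp
  38→59: 21 bp
  59→64: 5 bp
  64→69: 5 bp
  69→82: 13 bp
  82→96: 14 bp
  96→7 (wrap): 101-96+7 = 12 bp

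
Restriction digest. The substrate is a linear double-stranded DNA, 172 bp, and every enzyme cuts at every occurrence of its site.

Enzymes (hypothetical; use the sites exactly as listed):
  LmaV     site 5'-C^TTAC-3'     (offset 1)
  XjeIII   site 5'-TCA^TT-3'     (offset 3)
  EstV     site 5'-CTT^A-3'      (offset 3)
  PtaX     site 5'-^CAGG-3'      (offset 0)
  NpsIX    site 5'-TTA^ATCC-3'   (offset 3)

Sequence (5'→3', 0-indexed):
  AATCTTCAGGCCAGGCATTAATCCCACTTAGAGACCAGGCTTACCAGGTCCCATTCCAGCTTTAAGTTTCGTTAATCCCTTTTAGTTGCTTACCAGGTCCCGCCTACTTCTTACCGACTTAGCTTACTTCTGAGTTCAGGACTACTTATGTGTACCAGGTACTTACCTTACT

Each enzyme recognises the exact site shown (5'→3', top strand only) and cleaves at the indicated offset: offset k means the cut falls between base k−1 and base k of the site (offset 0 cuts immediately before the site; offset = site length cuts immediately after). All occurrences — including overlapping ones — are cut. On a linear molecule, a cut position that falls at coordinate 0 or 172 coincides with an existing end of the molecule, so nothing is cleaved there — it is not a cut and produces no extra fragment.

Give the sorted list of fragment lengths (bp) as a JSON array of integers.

Scan for sites:
  LmaV (CTTAC, off=1): starts [39, 88, 109, 122, 161, 166] → cuts [40, 89, 110, 123, 162, 167]
  XjeIII (TCATT, off=3): no sites
  EstV (CTTA, off=3): starts [26, 39, 88, 109, 117, 122, 144, 161, 166] → cuts [29, 42, 91, 112, 120, 125, 147, 164, 169]
  PtaX (CAGG, off=0): starts [6, 11, 35, 44, 93, 136, 155] → cuts [6, 11, 35, 44, 93, 136, 155]
  NpsIX (TTAATCC, off=3): starts [17, 71] → cuts [20, 74]

Pooled cuts: [6, 11, 20, 29, 35, 40, 42, 44, 74, 89, 91, 93, 110, 112, 120, 123, 125, 136, 147, 155, 162, 164, 167, 169]

Fragments:
  [0,6): 6 bp
  [6,11): 5 bp
  [11,20): 9 bp
  [20,29): 9 bp
  [29,35): 6 bp
  [35,40): 5 bp
  [40,42): 2 bp
  [42,44): 2 bp
  [44,74): 30 bp
  [74,89): 15 bp
  [89,91): 2 bp
  [91,93): 2 bp
  [93,110): 17 bp
  [110,112): 2 bp
  [112,120): 8 bp
  [120,123): 3 bp
  [123,125): 2 bp
  [125,136): 11 bp
  [136,147): 11 bp
  [147,155): 8 bp
  [155,162): 7 bp
  [162,164): 2 bp
  [164,167): 3 bp
  [167,169): 2 bp
  [169,172): 3 bp

[2,2,2,2,2,2,2,2,3,3,3,5,5,6,6,7,8,8,9,9,11,11,15,17,30]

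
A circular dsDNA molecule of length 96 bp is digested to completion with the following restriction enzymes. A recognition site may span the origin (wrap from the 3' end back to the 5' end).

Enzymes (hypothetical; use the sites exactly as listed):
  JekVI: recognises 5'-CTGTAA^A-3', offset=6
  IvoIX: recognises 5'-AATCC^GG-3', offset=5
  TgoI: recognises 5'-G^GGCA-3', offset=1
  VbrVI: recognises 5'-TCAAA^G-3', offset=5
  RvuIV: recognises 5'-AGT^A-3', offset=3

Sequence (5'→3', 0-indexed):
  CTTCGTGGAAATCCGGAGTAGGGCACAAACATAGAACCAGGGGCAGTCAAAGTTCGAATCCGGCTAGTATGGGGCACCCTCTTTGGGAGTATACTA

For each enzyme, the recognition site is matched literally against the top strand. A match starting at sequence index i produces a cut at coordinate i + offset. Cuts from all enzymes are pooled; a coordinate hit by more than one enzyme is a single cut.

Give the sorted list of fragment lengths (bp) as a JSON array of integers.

[2,4,5,7,10,10,18,20,20]

Site scan:
  JekVI (CTGTAAA, off=6): no sites
  IvoIX AATCCGG/5: at [9, 56] ⇒ [14, 61]
  TgoI GGGCA/1: at [20, 40, 71] ⇒ [21, 41, 72]
  VbrVI TCAAAG/5: at [46] ⇒ [51]
  RvuIV AGTA/3: at [16, 65, 87] ⇒ [19, 68, 90]

Pooled cuts: [14, 19, 21, 41, 51, 61, 68, 72, 90]

Fragment lengths:
  14→19: 5 bp
  19→21: 2 bp
  21→41: 20 bp
  41→51: 10 bp
  51→61: 10 bp
  61→68: 7 bp
  68→72: 4 bp
  72→90: 18 bp
  90→14 (wrap): 96-90+14 = 20 bp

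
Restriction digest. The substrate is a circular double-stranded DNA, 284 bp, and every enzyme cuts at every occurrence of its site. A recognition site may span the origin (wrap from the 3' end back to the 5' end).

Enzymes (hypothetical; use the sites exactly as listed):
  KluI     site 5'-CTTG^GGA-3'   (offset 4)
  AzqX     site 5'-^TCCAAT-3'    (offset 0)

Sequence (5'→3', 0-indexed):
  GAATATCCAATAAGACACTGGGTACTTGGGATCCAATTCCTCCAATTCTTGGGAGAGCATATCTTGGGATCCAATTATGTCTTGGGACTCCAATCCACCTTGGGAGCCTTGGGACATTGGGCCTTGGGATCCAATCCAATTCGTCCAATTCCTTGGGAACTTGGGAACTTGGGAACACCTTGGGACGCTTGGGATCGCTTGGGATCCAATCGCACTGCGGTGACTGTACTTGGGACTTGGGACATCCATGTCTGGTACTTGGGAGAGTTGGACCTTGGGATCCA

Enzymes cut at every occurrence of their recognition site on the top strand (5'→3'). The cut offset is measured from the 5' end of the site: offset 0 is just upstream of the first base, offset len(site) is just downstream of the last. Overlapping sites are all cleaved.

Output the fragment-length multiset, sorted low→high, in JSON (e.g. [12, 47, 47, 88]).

Scan for sites:
  KluI CTTGGGA/4: at [24, 47, 62, 80, 98, 107, 122, 151, 159, 167, 178, 187, 197, 228, 235, 257, 273] ⇒ [28, 51, 66, 84, 102, 111, 126, 155, 163, 171, 182, 191, 201, 232, 239, 261, 277]
  AzqX TCCAAT/0: at [5, 31, 40, 69, 88, 129, 134, 143, 204] ⇒ [5, 31, 40, 69, 88, 129, 134, 143, 204]

Pooled cuts: [5, 28, 31, 40, 51, 66, 69, 84, 88, 102, 111, 126, 129, 134, 143, 155, 163, 171, 182, 191, 201, 204, 232, 239, 261, 277]

Fragments:
  5→28: 23 bp
  28→31: 3 bp
  31→40: 9 bp
  40→51: 11 bp
  51→66: 15 bp
  66→69: 3 bp
  69→84: 15 bp
  84→88: 4 bp
  88→102: 14 bp
  102→111: 9 bp
  111→126: 15 bp
  126→129: 3 bp
  129→134: 5 bp
  134→143: 9 bp
  143→155: 12 bp
  155→163: 8 bp
  163→171: 8 bp
  171→182: 11 bp
  182→191: 9 bp
  191→201: 10 bp
  201→204: 3 bp
  204→232: 28 bp
  232→239: 7 bp
  239→261: 22 bp
  261→277: 16 bp
  277→5 (wrap): 284-277+5 = 12 bp

[3,3,3,3,4,5,7,8,8,9,9,9,9,10,11,11,12,12,14,15,15,15,16,22,23,28]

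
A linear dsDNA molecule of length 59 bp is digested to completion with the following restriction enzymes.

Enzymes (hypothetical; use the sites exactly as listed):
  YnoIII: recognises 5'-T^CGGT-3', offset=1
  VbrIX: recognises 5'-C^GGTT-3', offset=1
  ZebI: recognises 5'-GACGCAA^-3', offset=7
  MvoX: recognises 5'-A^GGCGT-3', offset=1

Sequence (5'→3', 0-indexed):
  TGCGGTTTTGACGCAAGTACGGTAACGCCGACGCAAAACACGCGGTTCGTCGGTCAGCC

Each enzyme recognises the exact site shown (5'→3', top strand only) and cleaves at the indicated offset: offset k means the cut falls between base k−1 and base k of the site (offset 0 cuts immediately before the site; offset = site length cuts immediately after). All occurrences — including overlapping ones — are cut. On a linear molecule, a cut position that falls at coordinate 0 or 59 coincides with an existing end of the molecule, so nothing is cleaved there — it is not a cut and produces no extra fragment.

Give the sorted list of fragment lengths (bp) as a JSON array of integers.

[3,7,7,9,13,20]

Scan for sites:
  YnoIII (TCGGT, off=1): starts [49] → cuts [50]
  VbrIX (CGGTT, off=1): starts [2, 42] → cuts [3, 43]
  ZebI (GACGCAA, off=7): starts [9, 29] → cuts [16, 36]
  MvoX (AGGCGT, off=1): no sites

All cut coordinates (distinct, sorted): [3, 16, 36, 43, 50]

Fragments:
  [0,3): 3 bp
  [3,16): 13 bp
  [16,36): 20 bp
  [36,43): 7 bp
  [43,50): 7 bp
  [50,59): 9 bp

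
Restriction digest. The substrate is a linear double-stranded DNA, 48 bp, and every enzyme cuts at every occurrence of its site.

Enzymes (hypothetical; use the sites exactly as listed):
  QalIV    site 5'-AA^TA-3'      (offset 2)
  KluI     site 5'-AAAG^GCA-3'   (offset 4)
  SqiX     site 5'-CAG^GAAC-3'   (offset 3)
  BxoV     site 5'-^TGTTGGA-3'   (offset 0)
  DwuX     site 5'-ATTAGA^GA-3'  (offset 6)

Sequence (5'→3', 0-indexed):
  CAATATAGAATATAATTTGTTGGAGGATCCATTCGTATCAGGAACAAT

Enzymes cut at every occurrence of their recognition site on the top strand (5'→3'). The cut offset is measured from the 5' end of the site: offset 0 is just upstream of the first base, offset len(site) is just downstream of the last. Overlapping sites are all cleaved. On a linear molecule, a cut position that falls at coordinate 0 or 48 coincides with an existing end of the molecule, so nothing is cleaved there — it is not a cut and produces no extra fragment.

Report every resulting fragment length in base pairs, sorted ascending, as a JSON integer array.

[3,7,7,7,24]

Scan for sites:
  QalIV AATA/2: at [1, 8] ⇒ [3, 10]
  KluI (AAAGGCA, off=4): no sites
  SqiX CAGGAAC/3: at [38] ⇒ [41]
  BxoV TGTTGGA/0: at [17] ⇒ [17]
  DwuX (ATTAGAGA, off=6): no sites

All cut coordinates (distinct, sorted): [3, 10, 17, 41]

Fragments:
  [0,3): 3 bp
  [3,10): 7 bp
  [10,17): 7 bp
  [17,41): 24 bp
  [41,48): 7 bp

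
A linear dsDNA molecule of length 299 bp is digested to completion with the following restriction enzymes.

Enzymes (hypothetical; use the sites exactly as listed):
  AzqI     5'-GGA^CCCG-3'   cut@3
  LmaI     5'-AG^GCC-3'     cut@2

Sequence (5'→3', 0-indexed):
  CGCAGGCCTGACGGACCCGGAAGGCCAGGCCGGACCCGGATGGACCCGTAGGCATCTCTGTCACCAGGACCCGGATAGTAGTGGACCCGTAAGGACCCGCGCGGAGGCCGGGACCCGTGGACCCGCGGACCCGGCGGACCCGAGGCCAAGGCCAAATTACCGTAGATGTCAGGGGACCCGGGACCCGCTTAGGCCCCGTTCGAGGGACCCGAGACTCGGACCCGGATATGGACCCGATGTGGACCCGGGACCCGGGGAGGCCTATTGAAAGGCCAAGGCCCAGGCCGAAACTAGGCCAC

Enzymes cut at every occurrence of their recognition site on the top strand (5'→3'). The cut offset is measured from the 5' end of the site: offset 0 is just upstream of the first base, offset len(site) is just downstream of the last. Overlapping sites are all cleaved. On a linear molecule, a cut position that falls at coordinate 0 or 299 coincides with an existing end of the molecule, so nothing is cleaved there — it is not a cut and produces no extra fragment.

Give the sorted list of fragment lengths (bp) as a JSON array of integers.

[5,5,5,6,6,6,6,6,7,7,7,8,8,8,9,9,9,10,10,10,11,11,11,12,12,13,15,16,25,26]

Site scan:
  AzqI (GGACCCG, off=3): starts [12, 31, 41, 66, 82, 92, 110, 118, 126, 135, 173, 180, 204, 217, 229, 240, 247] → cuts [15, 34, 44, 69, 85, 95, 113, 121, 129, 138, 176, 183, 207, 220, 232, 243, 250]
  LmaI (AGGCC, off=2): starts [3, 21, 26, 104, 142, 148, 190, 257, 269, 275, 281, 292] → cuts [5, 23, 28, 106, 144, 150, 192, 259, 271, 277, 283, 294]

Pooled cuts: [5, 15, 23, 28, 34, 44, 69, 85, 95, 106, 113, 121, 129, 138, 144, 150, 176, 183, 192, 207, 220, 232, 243, 250, 259, 271, 277, 283, 294]

Fragment lengths:
  [0,5): 5 bp
  [5,15): 10 bp
  [15,23): 8 bp
  [23,28): 5 bp
  [28,34): 6 bp
  [34,44): 10 bp
  [44,69): 25 bp
  [69,85): 16 bp
  [85,95): 10 bp
  [95,106): 11 bp
  [106,113): 7 bp
  [113,121): 8 bp
  [121,129): 8 bp
  [129,138): 9 bp
  [138,144): 6 bp
  [144,150): 6 bp
  [150,176): 26 bp
  [176,183): 7 bp
  [183,192): 9 bp
  [192,207): 15 bp
  [207,220): 13 bp
  [220,232): 12 bp
  [232,243): 11 bp
  [243,250): 7 bp
  [250,259): 9 bp
  [259,271): 12 bp
  [271,277): 6 bp
  [277,283): 6 bp
  [283,294): 11 bp
  [294,299): 5 bp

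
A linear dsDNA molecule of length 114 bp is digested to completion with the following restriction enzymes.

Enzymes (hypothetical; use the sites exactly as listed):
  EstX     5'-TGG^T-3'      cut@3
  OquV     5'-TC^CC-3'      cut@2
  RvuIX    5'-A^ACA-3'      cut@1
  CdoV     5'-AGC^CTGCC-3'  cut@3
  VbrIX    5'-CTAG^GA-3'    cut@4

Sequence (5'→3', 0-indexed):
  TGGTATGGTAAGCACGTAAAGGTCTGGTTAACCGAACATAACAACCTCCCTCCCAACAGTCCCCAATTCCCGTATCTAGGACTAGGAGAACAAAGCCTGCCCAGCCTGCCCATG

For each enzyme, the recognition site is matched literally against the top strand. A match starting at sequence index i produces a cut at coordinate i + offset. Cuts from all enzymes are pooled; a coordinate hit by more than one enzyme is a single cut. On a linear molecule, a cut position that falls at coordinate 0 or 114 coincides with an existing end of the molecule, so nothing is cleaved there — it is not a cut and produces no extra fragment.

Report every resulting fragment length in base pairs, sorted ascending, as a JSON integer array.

[3,3,4,4,5,5,6,6,7,8,8,8,9,9,10,19]

Scan for sites:
  EstX TGGT/3: at [0, 5, 24] ⇒ [3, 8, 27]
  OquV TCCC/2: at [46, 50, 59, 67] ⇒ [48, 52, 61, 69]
  RvuIX AACA/1: at [34, 39, 54, 88] ⇒ [35, 40, 55, 89]
  CdoV AGCCTGCC/3: at [93, 102] ⇒ [96, 105]
  VbrIX CTAGGA/4: at [75, 81] ⇒ [79, 85]

Pooled cuts: [3, 8, 27, 35, 40, 48, 52, 55, 61, 69, 79, 85, 89, 96, 105]

Fragment lengths:
  [0,3): 3 bp
  [3,8): 5 bp
  [8,27): 19 bp
  [27,35): 8 bp
  [35,40): 5 bp
  [40,48): 8 bp
  [48,52): 4 bp
  [52,55): 3 bp
  [55,61): 6 bp
  [61,69): 8 bp
  [69,79): 10 bp
  [79,85): 6 bp
  [85,89): 4 bp
  [89,96): 7 bp
  [96,105): 9 bp
  [105,114): 9 bp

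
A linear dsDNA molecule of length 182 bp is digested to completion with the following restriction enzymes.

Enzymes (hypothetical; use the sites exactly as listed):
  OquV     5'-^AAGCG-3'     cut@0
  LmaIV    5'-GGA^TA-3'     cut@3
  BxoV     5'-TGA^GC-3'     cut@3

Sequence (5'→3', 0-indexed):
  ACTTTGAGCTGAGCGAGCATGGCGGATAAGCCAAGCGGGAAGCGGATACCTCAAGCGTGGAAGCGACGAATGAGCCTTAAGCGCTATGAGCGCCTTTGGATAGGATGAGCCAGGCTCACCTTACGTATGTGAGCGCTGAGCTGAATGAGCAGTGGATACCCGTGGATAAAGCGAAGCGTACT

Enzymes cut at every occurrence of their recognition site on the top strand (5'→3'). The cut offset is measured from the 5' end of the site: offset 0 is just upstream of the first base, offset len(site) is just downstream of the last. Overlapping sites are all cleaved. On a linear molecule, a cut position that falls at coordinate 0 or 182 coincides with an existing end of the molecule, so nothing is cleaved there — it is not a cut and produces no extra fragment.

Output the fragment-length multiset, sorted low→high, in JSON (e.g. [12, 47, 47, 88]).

Scan for sites:
  OquV AAGCG/0: at [32, 39, 52, 60, 78, 168, 173] ⇒ [32, 39, 52, 60, 78, 168, 173]
  LmaIV GGATA/3: at [23, 43, 97, 153, 163] ⇒ [26, 46, 100, 156, 166]
  BxoV TGAGC/3: at [4, 9, 70, 86, 105, 129, 136, 145] ⇒ [7, 12, 73, 89, 108, 132, 139, 148]

All cut coordinates (distinct, sorted): [7, 12, 26, 32, 39, 46, 52, 60, 73, 78, 89, 100, 108, 132, 139, 148, 156, 166, 168, 173]

Fragments:
  [0,7): 7 bp
  [7,12): 5 bp
  [12,26): 14 bp
  [26,32): 6 bp
  [32,39): 7 bp
  [39,46): 7 bp
  [46,52): 6 bp
  [52,60): 8 bp
  [60,73): 13 bp
  [73,78): 5 bp
  [78,89): 11 bp
  [89,100): 11 bp
  [100,108): 8 bp
  [108,132): 24 bp
  [132,139): 7 bp
  [139,148): 9 bp
  [148,156): 8 bp
  [156,166): 10 bp
  [166,168): 2 bp
  [168,173): 5 bp
  [173,182): 9 bp

[2,5,5,5,6,6,7,7,7,7,8,8,8,9,9,10,11,11,13,14,24]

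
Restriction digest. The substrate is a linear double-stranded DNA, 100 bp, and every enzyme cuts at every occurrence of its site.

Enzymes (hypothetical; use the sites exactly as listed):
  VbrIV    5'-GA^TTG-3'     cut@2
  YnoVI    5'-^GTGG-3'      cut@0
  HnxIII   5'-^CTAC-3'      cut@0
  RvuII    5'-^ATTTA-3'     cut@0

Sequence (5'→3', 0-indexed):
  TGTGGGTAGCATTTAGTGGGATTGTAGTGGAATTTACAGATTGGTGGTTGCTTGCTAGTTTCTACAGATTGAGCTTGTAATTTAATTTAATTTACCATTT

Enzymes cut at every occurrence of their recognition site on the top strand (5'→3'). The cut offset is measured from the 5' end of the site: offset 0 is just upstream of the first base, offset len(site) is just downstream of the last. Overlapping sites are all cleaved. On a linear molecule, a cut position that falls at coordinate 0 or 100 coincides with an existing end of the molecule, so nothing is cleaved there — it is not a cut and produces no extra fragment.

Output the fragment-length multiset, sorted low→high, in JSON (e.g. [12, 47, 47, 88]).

Per-enzyme occurrences:
  VbrIV GATTG/2: at [19, 38, 66] ⇒ [21, 40, 68]
  YnoVI GTGG/0: at [1, 15, 26, 43] ⇒ [1, 15, 26, 43]
  HnxIII CTAC/0: at [61] ⇒ [61]
  RvuII ATTTA/0: at [10, 31, 79, 84, 89] ⇒ [10, 31, 79, 84, 89]

Pooled cuts: [1, 10, 15, 21, 26, 31, 40, 43, 61, 68, 79, 84, 89]

Fragment lengths:
  [0,1): 1 bp
  [1,10): 9 bp
  [10,15): 5 bp
  [15,21): 6 bp
  [21,26): 5 bp
  [26,31): 5 bp
  [31,40): 9 bp
  [40,43): 3 bp
  [43,61): 18 bp
  [61,68): 7 bp
  [68,79): 11 bp
  [79,84): 5 bp
  [84,89): 5 bp
  [89,100): 11 bp

[1,3,5,5,5,5,5,6,7,9,9,11,11,18]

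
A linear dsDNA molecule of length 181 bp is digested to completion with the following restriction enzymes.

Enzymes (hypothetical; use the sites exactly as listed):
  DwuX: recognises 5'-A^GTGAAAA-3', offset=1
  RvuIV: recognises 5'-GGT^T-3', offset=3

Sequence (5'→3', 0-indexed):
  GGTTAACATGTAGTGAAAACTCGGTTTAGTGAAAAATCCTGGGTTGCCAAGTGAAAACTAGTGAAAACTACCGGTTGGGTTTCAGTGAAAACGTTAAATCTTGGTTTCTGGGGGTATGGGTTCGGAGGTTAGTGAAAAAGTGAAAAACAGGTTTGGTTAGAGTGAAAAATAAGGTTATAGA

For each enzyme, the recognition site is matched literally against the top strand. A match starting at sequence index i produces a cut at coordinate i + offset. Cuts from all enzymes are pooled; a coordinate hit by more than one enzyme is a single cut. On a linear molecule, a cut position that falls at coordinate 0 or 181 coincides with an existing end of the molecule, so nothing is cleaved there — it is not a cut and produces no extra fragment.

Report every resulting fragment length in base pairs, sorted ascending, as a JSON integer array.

[2,3,3,4,4,5,5,6,6,8,8,9,10,13,13,14,15,16,16,21]

Scan for sites:
  DwuX (AGTGAAAA, off=1): starts [11, 27, 49, 59, 83, 130, 138, 160] → cuts [12, 28, 50, 60, 84, 131, 139, 161]
  RvuIV (GGTT, off=3): starts [0, 22, 41, 72, 77, 102, 118, 126, 149, 154, 172] → cuts [3, 25, 44, 75, 80, 105, 121, 129, 152, 157, 175]

Pooled cuts: [3, 12, 25, 28, 44, 50, 60, 75, 80, 84, 105, 121, 129, 131, 139, 152, 157, 161, 175]

Fragment lengths:
  [0,3): 3 bp
  [3,12): 9 bp
  [12,25): 13 bp
  [25,28): 3 bp
  [28,44): 16 bp
  [44,50): 6 bp
  [50,60): 10 bp
  [60,75): 15 bp
  [75,80): 5 bp
  [80,84): 4 bp
  [84,105): 21 bp
  [105,121): 16 bp
  [121,129): 8 bp
  [129,131): 2 bp
  [131,139): 8 bp
  [139,152): 13 bp
  [152,157): 5 bp
  [157,161): 4 bp
  [161,175): 14 bp
  [175,181): 6 bp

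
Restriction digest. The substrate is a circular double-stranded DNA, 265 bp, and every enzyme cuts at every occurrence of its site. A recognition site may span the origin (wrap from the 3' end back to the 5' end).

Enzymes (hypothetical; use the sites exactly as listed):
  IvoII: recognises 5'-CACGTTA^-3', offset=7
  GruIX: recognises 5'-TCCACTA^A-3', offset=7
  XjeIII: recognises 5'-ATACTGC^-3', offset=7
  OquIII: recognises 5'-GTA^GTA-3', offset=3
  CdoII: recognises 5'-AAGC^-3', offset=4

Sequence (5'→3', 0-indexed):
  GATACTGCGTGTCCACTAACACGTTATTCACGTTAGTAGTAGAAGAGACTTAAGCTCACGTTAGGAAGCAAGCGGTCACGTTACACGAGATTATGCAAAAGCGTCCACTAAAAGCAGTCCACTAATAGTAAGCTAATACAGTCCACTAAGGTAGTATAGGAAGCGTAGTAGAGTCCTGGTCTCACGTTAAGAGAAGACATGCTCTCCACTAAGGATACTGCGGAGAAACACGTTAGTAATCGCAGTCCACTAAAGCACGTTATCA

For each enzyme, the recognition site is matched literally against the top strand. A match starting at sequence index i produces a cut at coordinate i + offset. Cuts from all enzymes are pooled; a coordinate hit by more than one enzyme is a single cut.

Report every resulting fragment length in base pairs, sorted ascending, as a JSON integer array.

Per-enzyme occurrences:
  IvoII (CACGTTA, off=7): starts [19, 28, 56, 76, 182, 228, 255] → cuts [26, 35, 63, 83, 189, 235, 262]
  GruIX (TCCACTAA, off=7): starts [11, 103, 117, 141, 204, 245] → cuts [18, 110, 124, 148, 211, 252]
  XjeIII (ATACTGC, off=7): starts [1, 214] → cuts [8, 221]
  OquIII (GTAGTA, off=3): starts [35, 150, 164] → cuts [38, 153, 167]
  CdoII (AAGC, off=4): starts [51, 65, 69, 98, 111, 129, 160, 252] → cuts [55, 69, 73, 102, 115, 133, 164, 256]

All cut coordinates (distinct, sorted): [8, 18, 26, 35, 38, 55, 63, 69, 73, 83, 102, 110, 115, 124, 133, 148, 153, 164, 167, 189, 211, 221, 235, 252, 256, 262]

Fragment lengths:
  8→18: 10 bp
  18→26: 8 bp
  26→35: 9 bp
  35→38: 3 bp
  38→55: 17 bp
  55→63: 8 bp
  63→69: 6 bp
  69→73: 4 bp
  73→83: 10 bp
  83→102: 19 bp
  102→110: 8 bp
  110→115: 5 bp
  115→124: 9 bp
  124→133: 9 bp
  133→148: 15 bp
  148→153: 5 bp
  153→164: 11 bp
  164→167: 3 bp
  167→189: 22 bp
  189→211: 22 bp
  211→221: 10 bp
  221→235: 14 bp
  235→252: 17 bp
  252→256: 4 bp
  256→262: 6 bp
  262→8 (wrap): 265-262+8 = 11 bp

[3,3,4,4,5,5,6,6,8,8,8,9,9,9,10,10,10,11,11,14,15,17,17,19,22,22]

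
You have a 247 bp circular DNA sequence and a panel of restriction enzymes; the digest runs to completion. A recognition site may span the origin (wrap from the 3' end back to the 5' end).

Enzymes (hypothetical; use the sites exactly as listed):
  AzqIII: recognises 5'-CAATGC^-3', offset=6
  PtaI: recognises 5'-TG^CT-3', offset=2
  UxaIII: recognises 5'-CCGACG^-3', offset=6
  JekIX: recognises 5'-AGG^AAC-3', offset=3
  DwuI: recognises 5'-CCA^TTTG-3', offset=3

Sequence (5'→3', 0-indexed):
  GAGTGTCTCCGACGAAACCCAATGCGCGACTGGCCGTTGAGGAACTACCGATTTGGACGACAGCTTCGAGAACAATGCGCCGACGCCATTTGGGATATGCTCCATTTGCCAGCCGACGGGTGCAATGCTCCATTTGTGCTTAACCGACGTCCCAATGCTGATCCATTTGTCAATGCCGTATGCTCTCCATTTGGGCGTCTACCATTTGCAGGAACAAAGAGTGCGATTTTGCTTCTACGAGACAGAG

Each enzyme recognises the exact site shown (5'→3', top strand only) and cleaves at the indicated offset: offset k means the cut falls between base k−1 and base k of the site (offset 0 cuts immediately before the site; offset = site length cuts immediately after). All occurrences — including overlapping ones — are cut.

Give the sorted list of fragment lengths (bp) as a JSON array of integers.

[1,1,3,4,5,6,6,7,7,7,8,8,9,11,11,11,11,14,15,17,19,30,36]

Scan for sites:
  AzqIII CAATGC/6: at [19, 72, 122, 152, 170] ⇒ [25, 78, 128, 158, 176]
  PtaI TGCT/2: at [97, 125, 136, 155, 180, 229] ⇒ [99, 127, 138, 157, 182, 231]
  UxaIII CCGACG/6: at [8, 79, 112, 143] ⇒ [14, 85, 118, 149]
  JekIX AGGAAC/3: at [39, 209] ⇒ [42, 212]
  DwuI CCATTTG/3: at [85, 101, 129, 162, 186, 201] ⇒ [88, 104, 132, 165, 189, 204]

Pooled cuts: [14, 25, 42, 78, 85, 88, 99, 104, 118, 127, 128, 132, 138, 149, 157, 158, 165, 176, 182, 189, 204, 212, 231]

Fragments:
  14→25: 11 bp
  25→42: 17 bp
  42→78: 36 bp
  78→85: 7 bp
  85→88: 3 bp
  88→99: 11 bp
  99→104: 5 bp
  104→118: 14 bp
  118→127: 9 bp
  127→128: 1 bp
  128→132: 4 bp
  132→138: 6 bp
  138→149: 11 bp
  149→157: 8 bp
  157→158: 1 bp
  158→165: 7 bp
  165→176: 11 bp
  176→182: 6 bp
  182→189: 7 bp
  189→204: 15 bp
  204→212: 8 bp
  212→231: 19 bp
  231→14 (wrap): 247-231+14 = 30 bp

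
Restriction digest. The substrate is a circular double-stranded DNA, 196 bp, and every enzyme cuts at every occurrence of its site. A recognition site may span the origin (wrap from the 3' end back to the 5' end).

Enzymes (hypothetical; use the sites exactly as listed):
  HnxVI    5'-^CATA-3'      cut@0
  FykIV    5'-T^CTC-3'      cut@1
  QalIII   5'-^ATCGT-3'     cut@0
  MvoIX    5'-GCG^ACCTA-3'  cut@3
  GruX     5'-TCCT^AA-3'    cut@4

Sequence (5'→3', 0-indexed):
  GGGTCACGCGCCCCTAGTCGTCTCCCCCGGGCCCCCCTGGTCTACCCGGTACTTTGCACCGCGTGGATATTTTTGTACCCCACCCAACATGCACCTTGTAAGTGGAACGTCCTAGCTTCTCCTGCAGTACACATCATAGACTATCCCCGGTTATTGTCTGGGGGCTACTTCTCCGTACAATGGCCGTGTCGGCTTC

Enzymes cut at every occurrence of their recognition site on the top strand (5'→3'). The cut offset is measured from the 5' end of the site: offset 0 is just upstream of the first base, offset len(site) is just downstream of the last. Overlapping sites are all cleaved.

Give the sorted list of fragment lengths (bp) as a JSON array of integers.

Scan for sites:
  HnxVI CATA/0: at [134] ⇒ [134]
  FykIV TCTC/1: at [20, 117, 169] ⇒ [21, 118, 170]
  QalIII (ATCGT, off=0): no sites
  MvoIX (GCGACCTA, off=3): no sites
  GruX (TCCTAA, off=4): no sites

Pooled cuts: [21, 118, 134, 170]

Fragments:
  21→118: 97 bp
  118→134: 16 bp
  134→170: 36 bp
  170→21 (wrap): 196-170+21 = 47 bp

[16,36,47,97]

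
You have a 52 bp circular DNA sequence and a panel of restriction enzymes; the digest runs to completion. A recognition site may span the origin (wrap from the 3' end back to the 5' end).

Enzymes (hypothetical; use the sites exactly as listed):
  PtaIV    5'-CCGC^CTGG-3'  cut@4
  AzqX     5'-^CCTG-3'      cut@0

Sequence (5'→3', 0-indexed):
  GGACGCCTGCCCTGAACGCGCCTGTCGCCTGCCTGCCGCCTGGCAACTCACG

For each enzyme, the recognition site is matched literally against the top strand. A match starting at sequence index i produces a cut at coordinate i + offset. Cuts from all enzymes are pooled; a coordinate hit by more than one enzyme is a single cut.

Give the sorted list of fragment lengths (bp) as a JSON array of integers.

Site scan:
  PtaIV CCGCCTGG/4: at [35] ⇒ [39]
  AzqX CCTG/0: at [5, 10, 20, 27, 31, 38] ⇒ [5, 10, 20, 27, 31, 38]

All cut coordinates (distinct, sorted): [5, 10, 20, 27, 31, 38, 39]

Fragments:
  5→10: 5 bp
  10→20: 10 bp
  20→27: 7 bp
  27→31: 4 bp
  31→38: 7 bp
  38→39: 1 bp
  39→5 (wrap): 52-39+5 = 18 bp

[1,4,5,7,7,10,18]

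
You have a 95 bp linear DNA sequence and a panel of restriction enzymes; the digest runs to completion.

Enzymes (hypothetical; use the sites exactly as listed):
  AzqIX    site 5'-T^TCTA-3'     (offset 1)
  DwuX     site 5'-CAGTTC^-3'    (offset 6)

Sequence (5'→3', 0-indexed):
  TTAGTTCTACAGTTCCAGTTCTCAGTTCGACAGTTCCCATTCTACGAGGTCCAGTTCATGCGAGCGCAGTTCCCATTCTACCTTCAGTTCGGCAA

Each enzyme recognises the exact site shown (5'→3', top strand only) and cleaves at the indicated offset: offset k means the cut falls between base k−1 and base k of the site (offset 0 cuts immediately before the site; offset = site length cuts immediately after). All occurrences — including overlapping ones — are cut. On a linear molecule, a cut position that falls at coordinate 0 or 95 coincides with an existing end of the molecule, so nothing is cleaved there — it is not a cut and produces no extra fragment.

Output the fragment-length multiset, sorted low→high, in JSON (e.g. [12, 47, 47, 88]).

Scan for sites:
  AzqIX (TTCTA, off=1): starts [4, 39, 75] → cuts [5, 40, 76]
  DwuX (CAGTTC, off=6): starts [9, 15, 22, 30, 51, 66, 84] → cuts [15, 21, 28, 36, 57, 72, 90]

All cut coordinates (distinct, sorted): [5, 15, 21, 28, 36, 40, 57, 72, 76, 90]

Fragment lengths:
  [0,5): 5 bp
  [5,15): 10 bp
  [15,21): 6 bp
  [21,28): 7 bp
  [28,36): 8 bp
  [36,40): 4 bp
  [40,57): 17 bp
  [57,72): 15 bp
  [72,76): 4 bp
  [76,90): 14 bp
  [90,95): 5 bp

[4,4,5,5,6,7,8,10,14,15,17]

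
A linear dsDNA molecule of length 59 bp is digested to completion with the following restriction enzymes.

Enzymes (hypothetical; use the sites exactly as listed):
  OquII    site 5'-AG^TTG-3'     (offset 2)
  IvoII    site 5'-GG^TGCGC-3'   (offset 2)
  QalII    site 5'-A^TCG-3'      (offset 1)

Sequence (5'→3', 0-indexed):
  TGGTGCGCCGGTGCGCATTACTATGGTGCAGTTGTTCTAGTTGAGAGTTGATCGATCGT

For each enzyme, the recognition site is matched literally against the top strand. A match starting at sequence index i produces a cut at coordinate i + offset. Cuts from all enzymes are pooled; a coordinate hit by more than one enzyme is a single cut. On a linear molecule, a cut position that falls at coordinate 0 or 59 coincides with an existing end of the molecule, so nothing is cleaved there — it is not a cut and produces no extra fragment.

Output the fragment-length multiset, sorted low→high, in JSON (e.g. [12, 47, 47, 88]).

[3,4,4,4,7,8,9,20]

Scan for sites:
  OquII AGTTG/2: at [29, 38, 45] ⇒ [31, 40, 47]
  IvoII GGTGCGC/2: at [1, 9] ⇒ [3, 11]
  QalII ATCG/1: at [50, 54] ⇒ [51, 55]

All cut coordinates (distinct, sorted): [3, 11, 31, 40, 47, 51, 55]

Fragments:
  [0,3): 3 bp
  [3,11): 8 bp
  [11,31): 20 bp
  [31,40): 9 bp
  [40,47): 7 bp
  [47,51): 4 bp
  [51,55): 4 bp
  [55,59): 4 bp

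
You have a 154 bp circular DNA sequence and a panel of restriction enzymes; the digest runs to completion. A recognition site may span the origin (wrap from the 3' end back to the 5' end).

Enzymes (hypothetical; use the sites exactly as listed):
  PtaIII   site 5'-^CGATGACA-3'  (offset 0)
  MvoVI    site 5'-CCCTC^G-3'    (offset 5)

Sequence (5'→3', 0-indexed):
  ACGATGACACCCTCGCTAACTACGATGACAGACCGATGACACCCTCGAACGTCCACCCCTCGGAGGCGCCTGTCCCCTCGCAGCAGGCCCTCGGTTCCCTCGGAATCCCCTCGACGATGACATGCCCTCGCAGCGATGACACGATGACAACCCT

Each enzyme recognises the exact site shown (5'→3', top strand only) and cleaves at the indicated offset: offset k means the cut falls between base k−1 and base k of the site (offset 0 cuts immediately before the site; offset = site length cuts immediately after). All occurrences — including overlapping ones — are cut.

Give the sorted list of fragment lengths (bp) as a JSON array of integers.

Per-enzyme occurrences:
  PtaIII CGATGACA/0: at [1, 22, 33, 114, 133, 141] ⇒ [1, 22, 33, 114, 133, 141]
  MvoVI CCCTCG/5: at [9, 41, 56, 74, 87, 96, 107, 124] ⇒ [14, 46, 61, 79, 92, 101, 112, 129]

All cut coordinates (distinct, sorted): [1, 14, 22, 33, 46, 61, 79, 92, 101, 112, 114, 129, 133, 141]

Fragments:
  1→14: 13 bp
  14→22: 8 bp
  22→33: 11 bp
  33→46: 13 bp
  46→61: 15 bp
  61→79: 18 bp
  79→92: 13 bp
  92→101: 9 bp
  101→112: 11 bp
  112→114: 2 bp
  114→129: 15 bp
  129→133: 4 bp
  133→141: 8 bp
  141→1 (wrap): 154-141+1 = 14 bp

[2,4,8,8,9,11,11,13,13,13,14,15,15,18]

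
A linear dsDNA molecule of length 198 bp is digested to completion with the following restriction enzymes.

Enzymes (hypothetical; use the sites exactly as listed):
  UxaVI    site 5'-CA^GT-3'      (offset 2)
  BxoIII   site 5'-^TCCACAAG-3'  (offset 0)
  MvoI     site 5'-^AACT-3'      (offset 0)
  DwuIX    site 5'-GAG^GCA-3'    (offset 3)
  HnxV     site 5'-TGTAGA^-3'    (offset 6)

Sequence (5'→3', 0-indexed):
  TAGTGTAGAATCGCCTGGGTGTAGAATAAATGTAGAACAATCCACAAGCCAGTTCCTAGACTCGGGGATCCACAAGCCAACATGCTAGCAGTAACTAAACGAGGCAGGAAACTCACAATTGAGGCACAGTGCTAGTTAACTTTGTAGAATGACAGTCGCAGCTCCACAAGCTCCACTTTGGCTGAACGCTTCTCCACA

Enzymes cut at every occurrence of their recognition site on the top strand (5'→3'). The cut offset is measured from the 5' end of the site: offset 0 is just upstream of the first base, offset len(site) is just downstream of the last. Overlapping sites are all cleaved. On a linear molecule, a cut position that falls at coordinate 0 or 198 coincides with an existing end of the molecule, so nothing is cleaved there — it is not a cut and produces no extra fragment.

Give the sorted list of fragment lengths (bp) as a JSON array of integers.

Site scan:
  UxaVI CAGT/2: at [49, 88, 126, 152] ⇒ [51, 90, 128, 154]
  BxoIII TCCACAAG/0: at [40, 68, 162] ⇒ [40, 68, 162]
  MvoI AACT/0: at [92, 109, 137] ⇒ [92, 109, 137]
  DwuIX GAGGCA/3: at [100, 120] ⇒ [103, 123]
  HnxV TGTAGA/6: at [3, 19, 30, 142] ⇒ [9, 25, 36, 148]

Pooled cuts: [9, 25, 36, 40, 51, 68, 90, 92, 103, 109, 123, 128, 137, 148, 154, 162]

Fragments:
  [0,9): 9 bp
  [9,25): 16 bp
  [25,36): 11 bp
  [36,40): 4 bp
  [40,51): 11 bp
  [51,68): 17 bp
  [68,90): 22 bp
  [90,92): 2 bp
  [92,103): 11 bp
  [103,109): 6 bp
  [109,123): 14 bp
  [123,128): 5 bp
  [128,137): 9 bp
  [137,148): 11 bp
  [148,154): 6 bp
  [154,162): 8 bp
  [162,198): 36 bp

[2,4,5,6,6,8,9,9,11,11,11,11,14,16,17,22,36]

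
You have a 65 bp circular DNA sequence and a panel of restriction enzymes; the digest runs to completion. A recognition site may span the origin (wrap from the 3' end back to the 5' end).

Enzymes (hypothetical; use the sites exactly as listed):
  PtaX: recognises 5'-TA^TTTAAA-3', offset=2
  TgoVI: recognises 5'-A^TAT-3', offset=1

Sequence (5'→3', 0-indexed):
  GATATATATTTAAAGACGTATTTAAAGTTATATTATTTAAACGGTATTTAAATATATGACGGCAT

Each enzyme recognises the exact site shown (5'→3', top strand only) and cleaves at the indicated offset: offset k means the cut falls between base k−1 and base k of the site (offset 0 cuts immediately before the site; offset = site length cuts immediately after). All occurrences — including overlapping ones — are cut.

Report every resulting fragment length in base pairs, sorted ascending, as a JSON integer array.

Site scan:
  PtaX (TATTTAAA, off=2): starts [6, 18, 33, 44] → cuts [8, 20, 35, 46]
  TgoVI (ATAT, off=1): starts [1, 3, 5, 29, 51, 53] → cuts [2, 4, 6, 30, 52, 54]

All cut coordinates (distinct, sorted): [2, 4, 6, 8, 20, 30, 35, 46, 52, 54]

Fragments:
  2→4: 2 bp
  4→6: 2 bp
  6→8: 2 bp
  8→20: 12 bp
  20→30: 10 bp
  30→35: 5 bp
  35→46: 11 bp
  46→52: 6 bp
  52→54: 2 bp
  54→2 (wrap): 65-54+2 = 13 bp

[2,2,2,2,5,6,10,11,12,13]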